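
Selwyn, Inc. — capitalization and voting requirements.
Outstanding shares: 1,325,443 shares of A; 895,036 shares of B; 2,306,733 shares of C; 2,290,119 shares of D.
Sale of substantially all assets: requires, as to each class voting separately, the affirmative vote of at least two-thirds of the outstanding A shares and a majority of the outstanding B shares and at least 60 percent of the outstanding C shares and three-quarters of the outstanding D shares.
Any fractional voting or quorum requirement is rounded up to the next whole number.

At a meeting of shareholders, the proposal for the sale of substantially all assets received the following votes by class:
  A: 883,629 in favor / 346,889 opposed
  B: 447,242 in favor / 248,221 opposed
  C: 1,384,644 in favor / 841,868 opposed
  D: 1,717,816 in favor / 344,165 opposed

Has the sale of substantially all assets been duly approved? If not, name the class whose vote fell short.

A: 2/3 of 1325443 = 883628.67, rounded up to 883629; 883,629 required, 883,629 in favor — approved.
B: a majority of 895036 is 447519; 447,519 required, 447,242 in favor — not approved.
C: 3/5 of 2306733 = 1384039.80, rounded up to 1384040; 1,384,040 required, 1,384,644 in favor — approved.
D: 3/4 of 2290119 = 1717589.25, rounded up to 1717590; 1,717,590 required, 1,717,816 in favor — approved.

Not approved — the B shares did not give the required vote.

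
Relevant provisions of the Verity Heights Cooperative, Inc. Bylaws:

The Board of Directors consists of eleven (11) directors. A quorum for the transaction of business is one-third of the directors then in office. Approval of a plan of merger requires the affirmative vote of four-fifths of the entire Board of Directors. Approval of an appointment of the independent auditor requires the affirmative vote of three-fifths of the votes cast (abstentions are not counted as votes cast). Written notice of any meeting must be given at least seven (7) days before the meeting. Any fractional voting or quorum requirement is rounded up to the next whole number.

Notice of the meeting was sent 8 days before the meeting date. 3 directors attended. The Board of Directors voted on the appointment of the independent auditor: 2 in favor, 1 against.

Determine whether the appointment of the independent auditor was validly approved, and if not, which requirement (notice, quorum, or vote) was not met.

Notice: 8 days given; 7 required (8 ≥ 7). Satisfied.
Quorum: 3 present; quorum is 4. Not satisfied.
Vote: the appointment of the independent auditor requires three-fifths of the votes cast (3). 3/5 of 3 = 1.80, rounded up to 2, so 2 affirmative votes are needed; 2 voted in favor. Satisfied. (Moot — without a quorum no business can be validly transacted.)

Invalid — quorum requirement not satisfied.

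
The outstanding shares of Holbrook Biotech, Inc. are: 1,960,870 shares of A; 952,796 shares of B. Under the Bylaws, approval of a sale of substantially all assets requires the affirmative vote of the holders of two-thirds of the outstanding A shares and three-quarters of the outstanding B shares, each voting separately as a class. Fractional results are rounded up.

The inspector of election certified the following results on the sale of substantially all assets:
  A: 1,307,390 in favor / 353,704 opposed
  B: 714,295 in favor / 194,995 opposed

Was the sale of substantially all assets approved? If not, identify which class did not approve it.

A: 2/3 of 1960870 = 1307246.67, rounded up to 1307247; 1,307,247 required, 1,307,390 in favor — approved.
B: 3/4 of 952796 = 714597; 714,597 required, 714,295 in favor — not approved.

Not approved — the B shares did not give the required vote.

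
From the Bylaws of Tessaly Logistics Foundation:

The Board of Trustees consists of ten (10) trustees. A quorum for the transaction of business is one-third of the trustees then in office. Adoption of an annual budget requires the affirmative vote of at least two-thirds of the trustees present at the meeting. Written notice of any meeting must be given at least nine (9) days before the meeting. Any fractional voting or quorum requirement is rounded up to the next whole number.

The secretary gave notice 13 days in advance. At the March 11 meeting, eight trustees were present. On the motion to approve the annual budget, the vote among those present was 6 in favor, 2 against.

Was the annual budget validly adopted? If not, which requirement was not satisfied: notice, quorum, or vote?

Notice: 13 days given; 9 required (13 ≥ 9). Satisfied.
Quorum: 8 present; quorum is 4. Satisfied.
Vote: the annual budget requires two-thirds of the trustees present (8). 2/3 of 8 = 5.33, rounded up to 6, so 6 affirmative votes are needed; 6 voted in favor. Satisfied.

Valid — all requirements satisfied.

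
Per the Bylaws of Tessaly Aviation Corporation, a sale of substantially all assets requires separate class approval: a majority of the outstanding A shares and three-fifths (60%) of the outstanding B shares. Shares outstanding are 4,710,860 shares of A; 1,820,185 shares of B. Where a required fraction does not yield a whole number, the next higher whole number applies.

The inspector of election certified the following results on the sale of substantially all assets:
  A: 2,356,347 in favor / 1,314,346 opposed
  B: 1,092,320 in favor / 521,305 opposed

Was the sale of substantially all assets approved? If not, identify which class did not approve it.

Approved — every class gave the required vote.

A: a majority of 4710860 is 2355431; 2,355,431 required, 2,356,347 in favor — approved.
B: 3/5 of 1820185 = 1092111; 1,092,111 required, 1,092,320 in favor — approved.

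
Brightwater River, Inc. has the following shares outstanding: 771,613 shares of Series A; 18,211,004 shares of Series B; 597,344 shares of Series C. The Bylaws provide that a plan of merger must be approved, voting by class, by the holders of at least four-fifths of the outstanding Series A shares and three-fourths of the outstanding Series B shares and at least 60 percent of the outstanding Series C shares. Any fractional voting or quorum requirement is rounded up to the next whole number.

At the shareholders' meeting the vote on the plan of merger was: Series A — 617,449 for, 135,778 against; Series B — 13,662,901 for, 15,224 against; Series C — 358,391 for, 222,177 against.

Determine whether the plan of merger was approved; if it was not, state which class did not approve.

Series A: 4/5 of 771613 = 617290.40, rounded up to 617291; 617,291 required, 617,449 in favor — approved.
Series B: 3/4 of 18211004 = 13658253; 13,658,253 required, 13,662,901 in favor — approved.
Series C: 3/5 of 597344 = 358406.40, rounded up to 358407; 358,407 required, 358,391 in favor — not approved.

Not approved — the Series C shares did not give the required vote.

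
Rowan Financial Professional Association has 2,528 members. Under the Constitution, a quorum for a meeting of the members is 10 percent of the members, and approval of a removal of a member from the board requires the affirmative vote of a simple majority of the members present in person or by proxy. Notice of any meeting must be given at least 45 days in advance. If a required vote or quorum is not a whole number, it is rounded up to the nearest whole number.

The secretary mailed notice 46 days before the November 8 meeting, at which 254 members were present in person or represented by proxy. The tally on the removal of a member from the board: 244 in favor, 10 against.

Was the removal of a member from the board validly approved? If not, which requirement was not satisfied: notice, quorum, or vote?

Valid — all requirements satisfied.

Notice: 46 days given; 45 required. Satisfied.
Quorum: 10% of 2,528 = 252.80, rounded up to 253; 254 present. Satisfied.
Vote: requires a majority of those present (254); a majority of 254 is 128, so 128 needed; 244 in favor. Satisfied.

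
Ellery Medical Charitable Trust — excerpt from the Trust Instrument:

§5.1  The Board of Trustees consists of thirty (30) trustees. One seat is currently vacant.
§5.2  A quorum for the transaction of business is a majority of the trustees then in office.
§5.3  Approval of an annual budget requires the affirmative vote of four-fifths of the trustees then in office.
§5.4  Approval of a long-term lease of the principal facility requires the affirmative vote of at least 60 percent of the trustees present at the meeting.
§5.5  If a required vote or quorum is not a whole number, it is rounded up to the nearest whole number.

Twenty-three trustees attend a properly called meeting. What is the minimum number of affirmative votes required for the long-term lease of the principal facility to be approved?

14

The long-term lease of the principal facility requires three-fifths of the trustees present (23).
3/5 of 23 = 13.80, rounded up to 14.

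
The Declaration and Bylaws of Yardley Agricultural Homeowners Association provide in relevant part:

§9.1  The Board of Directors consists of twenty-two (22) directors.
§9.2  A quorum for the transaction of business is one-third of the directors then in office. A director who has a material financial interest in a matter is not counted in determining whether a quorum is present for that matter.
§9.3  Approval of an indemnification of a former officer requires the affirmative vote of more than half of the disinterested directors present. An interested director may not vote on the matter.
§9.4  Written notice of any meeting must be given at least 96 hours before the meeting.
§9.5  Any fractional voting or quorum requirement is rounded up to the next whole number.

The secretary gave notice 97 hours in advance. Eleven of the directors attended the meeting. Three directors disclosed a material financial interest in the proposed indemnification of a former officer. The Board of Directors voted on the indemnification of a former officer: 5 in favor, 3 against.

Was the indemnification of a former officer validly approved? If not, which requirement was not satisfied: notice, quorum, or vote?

Notice: 97 hours given; 96 required (97 ≥ 96). Satisfied.
Quorum: 11 present, but the 3 interested directors do not count, leaving 8. Quorum is 8. Satisfied.
Vote: the indemnification of a former officer requires a majority of the disinterested directors present (11 − 3 = 8). A majority of 8 is 5, so 5 affirmative votes are needed; 5 voted in favor. Satisfied.

Valid — all requirements satisfied.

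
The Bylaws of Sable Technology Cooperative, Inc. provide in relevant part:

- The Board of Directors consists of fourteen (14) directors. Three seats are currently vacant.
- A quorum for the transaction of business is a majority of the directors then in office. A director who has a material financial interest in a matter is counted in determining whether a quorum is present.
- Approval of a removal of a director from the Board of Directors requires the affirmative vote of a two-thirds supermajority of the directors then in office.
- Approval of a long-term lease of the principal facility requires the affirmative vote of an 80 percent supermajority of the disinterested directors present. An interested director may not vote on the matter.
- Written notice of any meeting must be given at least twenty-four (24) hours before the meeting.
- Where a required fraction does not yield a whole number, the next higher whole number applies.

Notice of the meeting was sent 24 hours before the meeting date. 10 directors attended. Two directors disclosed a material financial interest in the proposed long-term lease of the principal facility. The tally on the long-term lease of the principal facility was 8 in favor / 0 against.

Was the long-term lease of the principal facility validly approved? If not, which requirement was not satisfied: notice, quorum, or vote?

Valid — all requirements satisfied.

Notice: 24 hours given; 24 required (24 ≥ 24). Satisfied.
Quorum: 10 present (interested directors count toward quorum); quorum is 6. Satisfied.
Vote: the long-term lease of the principal facility requires four-fifths of the disinterested directors present (10 − 2 = 8). 4/5 of 8 = 6.40, rounded up to 7, so 7 affirmative votes are needed; 8 voted in favor. Satisfied.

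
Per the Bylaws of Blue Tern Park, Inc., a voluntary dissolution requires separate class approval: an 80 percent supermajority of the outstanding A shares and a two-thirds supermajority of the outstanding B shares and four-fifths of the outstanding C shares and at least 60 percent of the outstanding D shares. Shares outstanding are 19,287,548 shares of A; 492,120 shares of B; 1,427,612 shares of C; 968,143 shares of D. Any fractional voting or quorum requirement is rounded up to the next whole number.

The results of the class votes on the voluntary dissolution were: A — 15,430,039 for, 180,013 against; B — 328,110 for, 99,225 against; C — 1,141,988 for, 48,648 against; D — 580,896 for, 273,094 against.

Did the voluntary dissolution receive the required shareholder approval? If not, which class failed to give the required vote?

Not approved — the C shares did not give the required vote.

A: 4/5 of 19287548 = 15430038.40, rounded up to 15430039; 15,430,039 required, 15,430,039 in favor — approved.
B: 2/3 of 492120 = 328080; 328,080 required, 328,110 in favor — approved.
C: 4/5 of 1427612 = 1142089.60, rounded up to 1142090; 1,142,090 required, 1,141,988 in favor — not approved.
D: 3/5 of 968143 = 580885.80, rounded up to 580886; 580,886 required, 580,896 in favor — approved.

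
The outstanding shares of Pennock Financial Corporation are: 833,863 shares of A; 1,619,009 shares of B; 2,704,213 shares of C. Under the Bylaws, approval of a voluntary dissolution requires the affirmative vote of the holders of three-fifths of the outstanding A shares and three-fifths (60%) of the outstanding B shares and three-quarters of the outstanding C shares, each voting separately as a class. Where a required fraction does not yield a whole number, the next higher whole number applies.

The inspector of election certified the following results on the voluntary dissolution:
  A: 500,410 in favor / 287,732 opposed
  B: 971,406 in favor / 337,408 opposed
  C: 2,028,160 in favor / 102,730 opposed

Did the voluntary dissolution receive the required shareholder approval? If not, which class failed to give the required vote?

A: 3/5 of 833863 = 500317.80, rounded up to 500318; 500,318 required, 500,410 in favor — approved.
B: 3/5 of 1619009 = 971405.40, rounded up to 971406; 971,406 required, 971,406 in favor — approved.
C: 3/4 of 2704213 = 2028159.75, rounded up to 2028160; 2,028,160 required, 2,028,160 in favor — approved.

Approved — every class gave the required vote.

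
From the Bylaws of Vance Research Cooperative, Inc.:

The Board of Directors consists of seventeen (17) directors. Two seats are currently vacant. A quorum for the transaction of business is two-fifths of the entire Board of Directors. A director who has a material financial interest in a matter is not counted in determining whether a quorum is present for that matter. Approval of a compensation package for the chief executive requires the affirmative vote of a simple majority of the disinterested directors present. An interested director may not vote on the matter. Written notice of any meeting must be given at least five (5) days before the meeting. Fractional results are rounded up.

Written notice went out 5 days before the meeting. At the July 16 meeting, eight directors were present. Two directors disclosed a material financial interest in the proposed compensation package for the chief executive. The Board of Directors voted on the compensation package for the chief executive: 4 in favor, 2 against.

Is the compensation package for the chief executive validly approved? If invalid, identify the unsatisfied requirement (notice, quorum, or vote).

Invalid — quorum requirement not satisfied.

Notice: 5 days given; 5 required (5 ≥ 5). Satisfied.
Quorum: 8 present, but the 2 interested directors do not count, leaving 6. Quorum is 7. Not satisfied.
Vote: the compensation package for the chief executive requires a majority of the disinterested directors present (8 − 2 = 6). A majority of 6 is 4, so 4 affirmative votes are needed; 4 voted in favor. Satisfied. (Moot — without a quorum no business can be validly transacted.)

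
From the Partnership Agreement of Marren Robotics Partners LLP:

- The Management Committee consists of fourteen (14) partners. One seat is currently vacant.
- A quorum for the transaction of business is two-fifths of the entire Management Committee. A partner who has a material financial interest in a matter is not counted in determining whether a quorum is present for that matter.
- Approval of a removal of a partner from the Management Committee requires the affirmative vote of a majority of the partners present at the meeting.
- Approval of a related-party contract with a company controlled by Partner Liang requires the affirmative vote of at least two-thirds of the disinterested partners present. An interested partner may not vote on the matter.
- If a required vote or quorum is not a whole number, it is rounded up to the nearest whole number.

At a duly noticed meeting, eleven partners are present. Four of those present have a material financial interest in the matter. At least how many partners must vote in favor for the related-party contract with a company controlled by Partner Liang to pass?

The related-party contract with a company controlled by Partner Liang requires two-thirds of the disinterested partners present (11 − 4 = 7).
2/3 of 7 = 4.67, rounded up to 5.

5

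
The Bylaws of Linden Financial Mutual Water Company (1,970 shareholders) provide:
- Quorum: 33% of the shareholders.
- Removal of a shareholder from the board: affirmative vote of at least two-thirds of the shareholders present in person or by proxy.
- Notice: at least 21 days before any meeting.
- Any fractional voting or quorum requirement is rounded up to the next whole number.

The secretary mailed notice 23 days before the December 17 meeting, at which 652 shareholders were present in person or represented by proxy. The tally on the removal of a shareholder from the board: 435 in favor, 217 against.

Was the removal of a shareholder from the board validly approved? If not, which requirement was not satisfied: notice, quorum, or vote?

Notice: 23 days given; 21 required. Satisfied.
Quorum: 33% of 1,970 = 650.10, rounded up to 651; 652 present. Satisfied.
Vote: requires two-thirds of those present (652); 2/3 of 652 = 434.67, rounded up to 435, so 435 needed; 435 in favor. Satisfied.

Valid — all requirements satisfied.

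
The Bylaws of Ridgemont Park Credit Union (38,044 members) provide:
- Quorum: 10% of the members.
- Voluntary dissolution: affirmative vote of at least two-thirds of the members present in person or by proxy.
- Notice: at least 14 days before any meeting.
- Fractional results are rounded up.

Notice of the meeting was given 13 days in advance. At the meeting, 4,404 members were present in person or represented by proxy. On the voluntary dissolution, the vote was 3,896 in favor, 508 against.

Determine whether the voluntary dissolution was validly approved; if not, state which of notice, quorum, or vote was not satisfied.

Invalid — notice requirement not satisfied.

Notice: 13 days given; 14 required. Not satisfied.
Quorum: 10% of 38,044 = 3,804.40, rounded up to 3,805; 4,404 present. Satisfied.
Vote: requires two-thirds of those present (4,404); 2/3 of 4404 = 2936, so 2,936 needed; 3,896 in favor. Satisfied.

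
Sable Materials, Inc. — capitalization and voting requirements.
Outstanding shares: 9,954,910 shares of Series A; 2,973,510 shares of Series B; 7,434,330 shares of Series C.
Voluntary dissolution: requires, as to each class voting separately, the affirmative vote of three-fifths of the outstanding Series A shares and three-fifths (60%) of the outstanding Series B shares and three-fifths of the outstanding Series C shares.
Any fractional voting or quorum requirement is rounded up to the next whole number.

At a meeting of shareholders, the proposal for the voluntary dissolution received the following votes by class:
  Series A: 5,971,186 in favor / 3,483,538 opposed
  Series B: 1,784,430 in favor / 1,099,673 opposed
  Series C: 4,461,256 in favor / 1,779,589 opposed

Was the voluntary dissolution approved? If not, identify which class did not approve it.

Series A: 3/5 of 9954910 = 5972946; 5,972,946 required, 5,971,186 in favor — not approved.
Series B: 3/5 of 2973510 = 1784106; 1,784,106 required, 1,784,430 in favor — approved.
Series C: 3/5 of 7434330 = 4460598; 4,460,598 required, 4,461,256 in favor — approved.

Not approved — the Series A shares did not give the required vote.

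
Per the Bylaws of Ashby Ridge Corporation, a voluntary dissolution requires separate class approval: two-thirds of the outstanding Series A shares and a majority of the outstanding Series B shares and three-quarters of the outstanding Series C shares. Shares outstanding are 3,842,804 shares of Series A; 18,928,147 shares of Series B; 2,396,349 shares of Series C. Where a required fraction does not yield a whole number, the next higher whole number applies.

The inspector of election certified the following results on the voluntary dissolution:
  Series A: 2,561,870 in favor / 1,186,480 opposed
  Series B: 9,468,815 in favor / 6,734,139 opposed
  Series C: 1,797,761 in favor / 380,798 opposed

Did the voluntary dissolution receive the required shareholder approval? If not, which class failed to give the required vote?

Series A: 2/3 of 3842804 = 2561869.33, rounded up to 2561870; 2,561,870 required, 2,561,870 in favor — approved.
Series B: a majority of 18928147 is 9464074; 9,464,074 required, 9,468,815 in favor — approved.
Series C: 3/4 of 2396349 = 1797261.75, rounded up to 1797262; 1,797,262 required, 1,797,761 in favor — approved.

Approved — every class gave the required vote.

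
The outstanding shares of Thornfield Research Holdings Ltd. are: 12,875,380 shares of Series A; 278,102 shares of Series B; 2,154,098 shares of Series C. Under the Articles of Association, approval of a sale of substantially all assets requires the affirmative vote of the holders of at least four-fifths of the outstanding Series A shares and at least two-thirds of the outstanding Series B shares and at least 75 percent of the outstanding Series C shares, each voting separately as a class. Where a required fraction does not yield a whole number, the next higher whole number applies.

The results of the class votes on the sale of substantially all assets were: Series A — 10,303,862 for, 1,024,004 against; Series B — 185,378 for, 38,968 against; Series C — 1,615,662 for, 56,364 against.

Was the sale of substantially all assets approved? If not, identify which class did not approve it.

Series A: 4/5 of 12875380 = 10300304; 10,300,304 required, 10,303,862 in favor — approved.
Series B: 2/3 of 278102 = 185401.33, rounded up to 185402; 185,402 required, 185,378 in favor — not approved.
Series C: 3/4 of 2154098 = 1615573.50, rounded up to 1615574; 1,615,574 required, 1,615,662 in favor — approved.

Not approved — the Series B shares did not give the required vote.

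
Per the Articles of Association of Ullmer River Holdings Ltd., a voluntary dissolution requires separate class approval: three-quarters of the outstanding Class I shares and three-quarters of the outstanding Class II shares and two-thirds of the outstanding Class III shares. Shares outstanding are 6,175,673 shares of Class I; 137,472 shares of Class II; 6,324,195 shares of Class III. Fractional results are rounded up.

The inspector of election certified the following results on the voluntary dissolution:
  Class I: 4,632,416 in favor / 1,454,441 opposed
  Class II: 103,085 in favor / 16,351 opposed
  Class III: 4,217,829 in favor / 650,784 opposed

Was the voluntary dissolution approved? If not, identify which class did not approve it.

Not approved — the Class II shares did not give the required vote.

Class I: 3/4 of 6175673 = 4631754.75, rounded up to 4631755; 4,631,755 required, 4,632,416 in favor — approved.
Class II: 3/4 of 137472 = 103104; 103,104 required, 103,085 in favor — not approved.
Class III: 2/3 of 6324195 = 4216130; 4,216,130 required, 4,217,829 in favor — approved.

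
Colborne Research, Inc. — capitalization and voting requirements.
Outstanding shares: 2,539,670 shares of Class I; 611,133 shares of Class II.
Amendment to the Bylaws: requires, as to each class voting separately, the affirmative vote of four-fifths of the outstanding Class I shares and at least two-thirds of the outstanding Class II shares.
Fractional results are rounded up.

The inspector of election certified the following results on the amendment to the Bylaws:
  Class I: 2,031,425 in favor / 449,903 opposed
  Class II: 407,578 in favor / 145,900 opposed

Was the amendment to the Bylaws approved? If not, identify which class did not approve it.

Class I: 4/5 of 2539670 = 2031736; 2,031,736 required, 2,031,425 in favor — not approved.
Class II: 2/3 of 611133 = 407422; 407,422 required, 407,578 in favor — approved.

Not approved — the Class I shares did not give the required vote.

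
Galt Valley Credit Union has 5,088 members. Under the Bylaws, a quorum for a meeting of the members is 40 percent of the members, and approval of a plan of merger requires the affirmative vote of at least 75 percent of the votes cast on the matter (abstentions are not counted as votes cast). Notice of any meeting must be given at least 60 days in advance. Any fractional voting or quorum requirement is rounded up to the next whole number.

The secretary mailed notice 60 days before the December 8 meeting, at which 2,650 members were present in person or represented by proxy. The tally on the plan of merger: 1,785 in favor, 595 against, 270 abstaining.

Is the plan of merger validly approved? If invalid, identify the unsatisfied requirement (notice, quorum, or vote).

Notice: 60 days given; 60 required. Satisfied.
Quorum: 40% of 5,088 = 2,035.20, rounded up to 2,036; 2,650 present. Satisfied.
Vote: requires three-fourths of the votes cast (2,650 − 270 abstaining = 2,380); 3/4 of 2380 = 1785, so 1,785 needed; 1,785 in favor. Satisfied.

Valid — all requirements satisfied.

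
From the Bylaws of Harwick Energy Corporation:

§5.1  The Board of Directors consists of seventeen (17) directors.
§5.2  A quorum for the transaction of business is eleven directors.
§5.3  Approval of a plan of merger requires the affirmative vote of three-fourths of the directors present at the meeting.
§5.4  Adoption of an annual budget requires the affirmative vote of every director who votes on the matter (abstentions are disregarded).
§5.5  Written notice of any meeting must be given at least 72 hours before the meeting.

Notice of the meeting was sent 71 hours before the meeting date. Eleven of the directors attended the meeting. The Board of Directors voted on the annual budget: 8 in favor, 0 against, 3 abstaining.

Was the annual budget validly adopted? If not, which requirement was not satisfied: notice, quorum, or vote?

Notice: 71 hours given; 72 required (71 < 72). Not satisfied.
Quorum: 11 present; quorum is 11. Satisfied.
Vote: the annual budget requires the unanimous vote of the votes cast (11 present − 3 abstaining = 8). Unanimous means all 8, so 8 affirmative votes are needed; 8 voted in favor. Satisfied.

Invalid — notice requirement not satisfied.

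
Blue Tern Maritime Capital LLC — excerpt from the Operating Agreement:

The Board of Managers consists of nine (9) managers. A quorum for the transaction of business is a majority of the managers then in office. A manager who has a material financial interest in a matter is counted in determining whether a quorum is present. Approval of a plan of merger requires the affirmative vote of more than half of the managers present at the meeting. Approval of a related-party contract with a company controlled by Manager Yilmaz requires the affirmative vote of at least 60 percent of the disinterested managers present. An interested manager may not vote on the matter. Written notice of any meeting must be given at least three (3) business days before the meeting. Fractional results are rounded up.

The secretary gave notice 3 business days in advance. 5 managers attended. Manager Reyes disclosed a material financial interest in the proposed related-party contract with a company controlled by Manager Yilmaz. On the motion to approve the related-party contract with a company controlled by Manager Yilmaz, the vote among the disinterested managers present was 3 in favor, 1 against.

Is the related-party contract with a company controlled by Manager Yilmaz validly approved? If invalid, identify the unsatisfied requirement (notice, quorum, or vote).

Valid — all requirements satisfied.

Notice: 3 business days given; 3 required (3 ≥ 3). Satisfied.
Quorum: 5 present (interested managers count toward quorum); quorum is 5. Satisfied.
Vote: the related-party contract with a company controlled by Manager Yilmaz requires three-fifths of the disinterested managers present (5 − 1 = 4). 3/5 of 4 = 2.40, rounded up to 3, so 3 affirmative votes are needed; 3 voted in favor. Satisfied.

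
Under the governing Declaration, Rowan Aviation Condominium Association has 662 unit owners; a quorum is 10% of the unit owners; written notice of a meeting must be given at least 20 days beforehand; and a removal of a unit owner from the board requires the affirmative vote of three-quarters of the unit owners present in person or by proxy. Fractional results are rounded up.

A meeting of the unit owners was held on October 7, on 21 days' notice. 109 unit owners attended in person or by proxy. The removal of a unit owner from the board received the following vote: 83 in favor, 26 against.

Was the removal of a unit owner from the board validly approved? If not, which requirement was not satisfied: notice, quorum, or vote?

Notice: 21 days given; 20 required. Satisfied.
Quorum: 10% of 662 = 66.20, rounded up to 67; 109 present. Satisfied.
Vote: requires three-fourths of those present (109); 3/4 of 109 = 81.75, rounded up to 82, so 82 needed; 83 in favor. Satisfied.

Valid — all requirements satisfied.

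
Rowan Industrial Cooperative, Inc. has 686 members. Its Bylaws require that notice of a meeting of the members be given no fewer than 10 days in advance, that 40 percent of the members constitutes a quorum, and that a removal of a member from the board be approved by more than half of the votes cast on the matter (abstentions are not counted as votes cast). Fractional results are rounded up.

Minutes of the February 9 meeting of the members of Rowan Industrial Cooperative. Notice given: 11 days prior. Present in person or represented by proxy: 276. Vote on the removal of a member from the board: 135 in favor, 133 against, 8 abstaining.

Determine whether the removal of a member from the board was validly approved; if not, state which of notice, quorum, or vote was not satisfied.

Notice: 11 days given; 10 required. Satisfied.
Quorum: 40% of 686 = 274.40, rounded up to 275; 276 present. Satisfied.
Vote: requires a majority of the votes cast (276 − 8 abstaining = 268); a majority of 268 is 135, so 135 needed; 135 in favor. Satisfied.

Valid — all requirements satisfied.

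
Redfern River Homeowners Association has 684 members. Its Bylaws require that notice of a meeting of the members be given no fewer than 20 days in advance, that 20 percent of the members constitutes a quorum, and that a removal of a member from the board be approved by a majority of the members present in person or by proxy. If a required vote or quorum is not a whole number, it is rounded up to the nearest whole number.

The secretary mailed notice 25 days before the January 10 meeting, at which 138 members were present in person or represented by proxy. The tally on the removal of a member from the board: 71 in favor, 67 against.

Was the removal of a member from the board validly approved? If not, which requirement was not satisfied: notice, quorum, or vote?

Valid — all requirements satisfied.

Notice: 25 days given; 20 required. Satisfied.
Quorum: 20% of 684 = 136.80, rounded up to 137; 138 present. Satisfied.
Vote: requires a majority of those present (138); a majority of 138 is 70, so 70 needed; 71 in favor. Satisfied.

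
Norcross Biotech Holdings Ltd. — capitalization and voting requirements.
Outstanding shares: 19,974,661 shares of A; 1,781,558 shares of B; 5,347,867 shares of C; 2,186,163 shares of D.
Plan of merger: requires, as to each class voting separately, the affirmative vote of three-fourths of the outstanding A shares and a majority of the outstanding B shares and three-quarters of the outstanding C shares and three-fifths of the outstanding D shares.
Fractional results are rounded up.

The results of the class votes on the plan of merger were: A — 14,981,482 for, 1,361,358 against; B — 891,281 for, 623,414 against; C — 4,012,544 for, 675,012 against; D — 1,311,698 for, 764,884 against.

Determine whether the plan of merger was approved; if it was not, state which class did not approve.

Approved — every class gave the required vote.

A: 3/4 of 19974661 = 14980995.75, rounded up to 14980996; 14,980,996 required, 14,981,482 in favor — approved.
B: a majority of 1781558 is 890780; 890,780 required, 891,281 in favor — approved.
C: 3/4 of 5347867 = 4010900.25, rounded up to 4010901; 4,010,901 required, 4,012,544 in favor — approved.
D: 3/5 of 2186163 = 1311697.80, rounded up to 1311698; 1,311,698 required, 1,311,698 in favor — approved.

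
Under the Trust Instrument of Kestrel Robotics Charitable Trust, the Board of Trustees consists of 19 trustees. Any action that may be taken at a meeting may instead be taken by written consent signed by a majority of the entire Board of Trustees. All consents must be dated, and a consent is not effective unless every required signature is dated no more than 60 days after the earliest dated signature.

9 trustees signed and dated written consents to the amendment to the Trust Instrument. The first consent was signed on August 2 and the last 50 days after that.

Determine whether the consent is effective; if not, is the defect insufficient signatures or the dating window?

Signatures required: a majority of 19 — a majority of 19 is 10, so 10 needed; 9 signed. Insufficient.
Dating window: the latest signature is 50 days after the earliest; the limit is 60 days. Within the window.

Not effective — insufficient signatures.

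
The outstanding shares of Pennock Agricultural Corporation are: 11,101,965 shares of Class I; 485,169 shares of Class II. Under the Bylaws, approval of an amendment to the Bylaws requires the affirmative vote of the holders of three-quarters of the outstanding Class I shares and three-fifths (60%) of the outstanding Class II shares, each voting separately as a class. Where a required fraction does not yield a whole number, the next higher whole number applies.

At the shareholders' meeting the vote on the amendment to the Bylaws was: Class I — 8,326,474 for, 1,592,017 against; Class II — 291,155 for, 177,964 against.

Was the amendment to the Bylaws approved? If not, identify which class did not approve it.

Class I: 3/4 of 11101965 = 8326473.75, rounded up to 8326474; 8,326,474 required, 8,326,474 in favor — approved.
Class II: 3/5 of 485169 = 291101.40, rounded up to 291102; 291,102 required, 291,155 in favor — approved.

Approved — every class gave the required vote.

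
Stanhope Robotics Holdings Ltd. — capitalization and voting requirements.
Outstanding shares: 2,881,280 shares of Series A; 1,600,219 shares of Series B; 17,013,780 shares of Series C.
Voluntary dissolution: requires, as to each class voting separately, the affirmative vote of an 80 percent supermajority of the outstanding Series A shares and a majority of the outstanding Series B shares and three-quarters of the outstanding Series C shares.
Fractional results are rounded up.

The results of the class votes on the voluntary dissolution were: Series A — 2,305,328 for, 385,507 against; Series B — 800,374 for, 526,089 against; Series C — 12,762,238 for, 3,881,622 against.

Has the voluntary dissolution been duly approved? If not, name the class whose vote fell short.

Series A: 4/5 of 2881280 = 2305024; 2,305,024 required, 2,305,328 in favor — approved.
Series B: a majority of 1600219 is 800110; 800,110 required, 800,374 in favor — approved.
Series C: 3/4 of 17013780 = 12760335; 12,760,335 required, 12,762,238 in favor — approved.

Approved — every class gave the required vote.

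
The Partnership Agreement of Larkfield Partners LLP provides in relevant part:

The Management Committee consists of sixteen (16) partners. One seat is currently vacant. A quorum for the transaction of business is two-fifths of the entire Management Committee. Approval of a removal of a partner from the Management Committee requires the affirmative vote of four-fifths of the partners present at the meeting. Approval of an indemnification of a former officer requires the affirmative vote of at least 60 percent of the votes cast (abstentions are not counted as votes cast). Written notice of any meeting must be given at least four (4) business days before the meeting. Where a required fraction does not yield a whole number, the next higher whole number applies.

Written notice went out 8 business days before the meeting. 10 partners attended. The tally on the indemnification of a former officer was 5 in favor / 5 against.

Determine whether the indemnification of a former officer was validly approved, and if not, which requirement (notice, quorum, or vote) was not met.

Invalid — vote requirement not satisfied.

Notice: 8 business days given; 4 required (8 ≥ 4). Satisfied.
Quorum: 10 present; quorum is 7. Satisfied.
Vote: the indemnification of a former officer requires three-fifths of the votes cast (10). 3/5 of 10 = 6, so 6 affirmative votes are needed; 5 voted in favor. Not satisfied.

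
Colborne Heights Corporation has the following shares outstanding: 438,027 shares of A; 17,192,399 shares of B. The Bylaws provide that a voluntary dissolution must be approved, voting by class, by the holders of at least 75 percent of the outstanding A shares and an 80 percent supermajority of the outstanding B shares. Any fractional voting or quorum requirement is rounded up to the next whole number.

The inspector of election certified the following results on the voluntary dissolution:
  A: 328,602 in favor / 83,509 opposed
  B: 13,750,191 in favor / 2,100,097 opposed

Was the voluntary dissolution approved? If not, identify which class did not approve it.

A: 3/4 of 438027 = 328520.25, rounded up to 328521; 328,521 required, 328,602 in favor — approved.
B: 4/5 of 17192399 = 13753919.20, rounded up to 13753920; 13,753,920 required, 13,750,191 in favor — not approved.

Not approved — the B shares did not give the required vote.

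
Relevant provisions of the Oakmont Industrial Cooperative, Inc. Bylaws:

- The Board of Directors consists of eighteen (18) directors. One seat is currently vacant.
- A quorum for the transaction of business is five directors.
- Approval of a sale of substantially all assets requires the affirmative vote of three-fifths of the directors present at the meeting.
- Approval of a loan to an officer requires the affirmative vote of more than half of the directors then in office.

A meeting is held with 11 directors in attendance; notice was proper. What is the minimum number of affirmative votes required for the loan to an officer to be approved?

9

The loan to an officer requires a majority of the directors then in office (17).
A majority of 17 is 9.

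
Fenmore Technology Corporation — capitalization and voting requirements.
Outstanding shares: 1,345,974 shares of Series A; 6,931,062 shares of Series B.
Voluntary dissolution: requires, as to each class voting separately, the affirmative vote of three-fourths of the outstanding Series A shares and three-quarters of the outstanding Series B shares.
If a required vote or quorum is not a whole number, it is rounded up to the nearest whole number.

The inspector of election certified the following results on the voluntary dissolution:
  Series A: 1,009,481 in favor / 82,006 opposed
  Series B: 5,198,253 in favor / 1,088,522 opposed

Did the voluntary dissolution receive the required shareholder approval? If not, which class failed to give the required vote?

Not approved — the Series B shares did not give the required vote.

Series A: 3/4 of 1345974 = 1009480.50, rounded up to 1009481; 1,009,481 required, 1,009,481 in favor — approved.
Series B: 3/4 of 6931062 = 5198296.50, rounded up to 5198297; 5,198,297 required, 5,198,253 in favor — not approved.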